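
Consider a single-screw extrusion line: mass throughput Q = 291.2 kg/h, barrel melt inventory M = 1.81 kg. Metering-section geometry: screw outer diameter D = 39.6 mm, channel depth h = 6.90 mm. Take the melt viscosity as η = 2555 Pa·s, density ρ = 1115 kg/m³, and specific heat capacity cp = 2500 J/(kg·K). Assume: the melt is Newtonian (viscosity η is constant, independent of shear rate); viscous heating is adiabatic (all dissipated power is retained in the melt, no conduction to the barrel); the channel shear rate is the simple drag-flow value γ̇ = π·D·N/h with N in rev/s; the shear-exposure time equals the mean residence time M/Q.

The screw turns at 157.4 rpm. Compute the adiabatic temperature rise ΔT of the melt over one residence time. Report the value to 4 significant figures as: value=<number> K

value=45.88 K

Throughput in SI: Q_s = 291.2 kg/h ÷ 3600 s/h = 0.0808889 kg/s
t_res = M / Q_s = 1.81 / 0.0808889 = 22.3764 s
Geometry in metres: D = 39.6 mm → 0.0396 m, h = 6.90 mm → 0.0069 m; screw speed N = 157.4 rpm = 2.62333 rev/s
γ̇ = π D N / h = (π)(0.0396)(2.62333) / 0.0069 = 47.2987 s⁻¹
ΔT = η·γ̇²·t_res / (ρ·cp) = 2555 · (47.2987)² · 22.3764 / (1115 · 2500) = 45.8844 K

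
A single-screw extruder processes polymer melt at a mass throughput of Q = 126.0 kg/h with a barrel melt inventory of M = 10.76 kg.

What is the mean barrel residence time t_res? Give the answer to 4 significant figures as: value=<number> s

value=307.4 s

Throughput in SI: Q_s = 126.0 kg/h ÷ 3600 s/h = 0.035 kg/s
t_res = M / Q_s = 10.76 ÷ 0.035 = 307.429 s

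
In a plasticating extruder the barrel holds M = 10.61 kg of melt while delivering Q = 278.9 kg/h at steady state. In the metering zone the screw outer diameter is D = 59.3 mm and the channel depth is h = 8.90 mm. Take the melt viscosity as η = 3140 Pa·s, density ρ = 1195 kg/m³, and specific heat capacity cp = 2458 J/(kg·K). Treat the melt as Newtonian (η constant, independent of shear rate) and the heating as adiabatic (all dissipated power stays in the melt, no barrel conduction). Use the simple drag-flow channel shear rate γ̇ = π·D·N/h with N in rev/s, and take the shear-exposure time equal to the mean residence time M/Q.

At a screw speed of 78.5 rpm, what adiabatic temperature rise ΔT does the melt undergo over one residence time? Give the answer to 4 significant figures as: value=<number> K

value=109.8 K

Convert throughput: Q = 278.9 kg/h = 278.9/3600 = 0.0774722 kg/s
Mean residence time: t_res = M/Q_s = 10.61 kg / 0.0774722 kg/s = 136.952 s
Convert to SI: D = 0.0593 m, h = 0.0089 m, N = 78.5/60 = 1.30833 rev/s
γ̇ = π·D·N / h = π · 0.0593 · 1.30833 / 0.0089 = 27.3863 s⁻¹
Adiabatic rise: ΔT = η γ̇² t_res / (ρ cp) = 3140·(27.3863)²·136.952 / (1195·2458) = 109.803 K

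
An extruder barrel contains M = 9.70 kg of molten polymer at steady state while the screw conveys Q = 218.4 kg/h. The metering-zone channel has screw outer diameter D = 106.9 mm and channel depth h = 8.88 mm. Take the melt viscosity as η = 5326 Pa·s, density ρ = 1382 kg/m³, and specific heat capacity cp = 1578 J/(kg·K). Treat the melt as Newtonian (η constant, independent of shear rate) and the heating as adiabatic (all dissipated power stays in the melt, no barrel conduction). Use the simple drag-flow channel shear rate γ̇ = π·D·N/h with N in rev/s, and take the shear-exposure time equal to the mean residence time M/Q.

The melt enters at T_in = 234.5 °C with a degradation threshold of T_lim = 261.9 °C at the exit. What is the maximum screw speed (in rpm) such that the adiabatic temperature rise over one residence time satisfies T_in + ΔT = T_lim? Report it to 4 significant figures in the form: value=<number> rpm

Q_s = Q / 3600 = 218.4 / 3600 = 0.0606667 kg/s
Mean residence time: t_res = M/Q_s = 9.70 kg / 0.0606667 kg/s = 159.89 s
D = 106.9 mm = 0.1069 m;  h = 8.88 mm = 0.00888 m
ΔT_a = T_lim − T_in = 261.9 °C − 234.5 °C = 27.4 K
γ̇_max² = ΔT_a·ρ·cp / (η·t_res) = [27.4 × 1382 × 1578] / [5326 × 159.89] = 70.1686 s⁻²
Take the square root: γ̇_max = √(70.1686) = 8.37667 s⁻¹
N_max = γ̇_max·h / (π·D) = 8.37667 · 0.00888 / (π · 0.1069) = 0.221491 rev/s = 13.2895 rpm

value=13.29 rpm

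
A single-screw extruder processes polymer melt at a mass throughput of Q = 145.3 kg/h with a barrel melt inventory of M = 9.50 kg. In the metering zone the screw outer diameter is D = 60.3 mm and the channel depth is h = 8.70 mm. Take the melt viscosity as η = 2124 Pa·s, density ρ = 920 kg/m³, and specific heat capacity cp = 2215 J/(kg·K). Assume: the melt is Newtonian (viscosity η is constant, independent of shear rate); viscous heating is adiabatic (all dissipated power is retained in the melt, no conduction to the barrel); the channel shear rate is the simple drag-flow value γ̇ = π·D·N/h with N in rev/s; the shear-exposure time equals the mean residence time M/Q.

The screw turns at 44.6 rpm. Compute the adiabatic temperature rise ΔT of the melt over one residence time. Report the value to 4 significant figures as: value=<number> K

Throughput in SI: Q_s = 145.3 kg/h ÷ 3600 s/h = 0.0403611 kg/s
Mean residence time: t_res = M/Q_s = 9.50 kg / 0.0403611 kg/s = 235.375 s
D = 60.3 mm = 0.0603 m;  h = 8.70 mm = 0.0087 m;  N = 44.6 rpm / 60 = 0.743333 rev/s
γ̇ = π D N / h = (π)(0.0603)(0.743333) / 0.0087 = 16.1857 s⁻¹
Adiabatic rise: ΔT = η γ̇² t_res / (ρ cp) = 2124·(16.1857)²·235.375 / (920·2215) = 64.2712 K

value=64.27 K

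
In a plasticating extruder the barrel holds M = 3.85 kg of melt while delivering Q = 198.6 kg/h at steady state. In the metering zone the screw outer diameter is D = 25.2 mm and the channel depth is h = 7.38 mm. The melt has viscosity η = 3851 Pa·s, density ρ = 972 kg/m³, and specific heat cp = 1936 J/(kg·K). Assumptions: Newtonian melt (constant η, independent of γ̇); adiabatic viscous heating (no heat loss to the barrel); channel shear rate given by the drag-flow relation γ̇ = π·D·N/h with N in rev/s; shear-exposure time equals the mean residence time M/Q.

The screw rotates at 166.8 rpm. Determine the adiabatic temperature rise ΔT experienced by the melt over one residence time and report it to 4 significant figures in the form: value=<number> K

value=127.0 K

Q_s = Q / 3600 = 198.6 / 3600 = 0.0551667 kg/s
t_res = M / Q_s = 3.85 ÷ 0.0551667 = 69.7885 s
Geometry in metres: D = 25.2 mm → 0.0252 m, h = 7.38 mm → 0.00738 m; screw speed N = 166.8 rpm = 2.78 rev/s
γ̇ = π D N / h = (π)(0.0252)(2.78) / 0.00738 = 29.8221 s⁻¹
ΔT = η·γ̇²·t_res/(ρ·cp) = [3851 × 29.8221² × 69.7885] / [972 × 1936] = 127.018 K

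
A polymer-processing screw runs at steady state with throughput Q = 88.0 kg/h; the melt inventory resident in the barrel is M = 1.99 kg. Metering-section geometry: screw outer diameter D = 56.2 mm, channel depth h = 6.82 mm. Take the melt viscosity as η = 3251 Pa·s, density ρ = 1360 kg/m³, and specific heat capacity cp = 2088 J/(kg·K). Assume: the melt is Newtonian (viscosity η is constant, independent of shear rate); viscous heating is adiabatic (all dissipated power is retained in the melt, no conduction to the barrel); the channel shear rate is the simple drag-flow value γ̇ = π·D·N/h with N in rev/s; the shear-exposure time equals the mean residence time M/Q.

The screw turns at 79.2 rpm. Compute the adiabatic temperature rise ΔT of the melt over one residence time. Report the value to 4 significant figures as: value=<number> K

Convert throughput: Q = 88.0 kg/h = 88.0/3600 = 0.0244444 kg/s
Mean residence time: t_res = M/Q_s = 1.99 kg / 0.0244444 kg/s = 81.4091 s
Convert to SI: D = 0.0562 m, h = 0.00682 m, N = 79.2/60 = 1.32 rev/s
γ̇ = π D N / h = (π)(0.0562)(1.32) / 0.00682 = 34.1724 s⁻¹
ΔT = η·γ̇²·t_res/(ρ·cp) = [3251 × 34.1724² × 81.4091] / [1360 × 2088] = 108.836 K

value=108.8 K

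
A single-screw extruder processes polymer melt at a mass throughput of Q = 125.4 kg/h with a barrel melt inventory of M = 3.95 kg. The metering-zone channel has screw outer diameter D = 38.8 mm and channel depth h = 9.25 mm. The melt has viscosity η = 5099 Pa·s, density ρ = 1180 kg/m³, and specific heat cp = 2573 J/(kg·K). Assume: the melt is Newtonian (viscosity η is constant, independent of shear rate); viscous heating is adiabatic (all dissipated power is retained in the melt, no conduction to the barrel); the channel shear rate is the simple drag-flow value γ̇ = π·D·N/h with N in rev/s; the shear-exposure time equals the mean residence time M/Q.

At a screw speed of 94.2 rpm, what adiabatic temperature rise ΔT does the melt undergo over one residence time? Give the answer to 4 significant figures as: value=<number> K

value=81.52 K

Q_s = Q / 3600 = 125.4 / 3600 = 0.0348333 kg/s
t_res = M / Q_s = 3.95 ÷ 0.0348333 = 113.397 s
Convert to SI: D = 0.0388 m, h = 0.00925 m, N = 94.2/60 = 1.57 rev/s
γ̇ = π D N / h = (π)(0.0388)(1.57) / 0.00925 = 20.689 s⁻¹
Adiabatic rise: ΔT = η γ̇² t_res / (ρ cp) = 5099·(20.689)²·113.397 / (1180·2573) = 81.5163 K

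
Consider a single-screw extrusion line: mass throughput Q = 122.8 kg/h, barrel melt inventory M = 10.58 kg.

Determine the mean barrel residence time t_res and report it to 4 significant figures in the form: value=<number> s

Throughput in SI: Q_s = 122.8 kg/h ÷ 3600 s/h = 0.0341111 kg/s
t_res = M / Q_s = 10.58 / 0.0341111 = 310.163 s

value=310.2 s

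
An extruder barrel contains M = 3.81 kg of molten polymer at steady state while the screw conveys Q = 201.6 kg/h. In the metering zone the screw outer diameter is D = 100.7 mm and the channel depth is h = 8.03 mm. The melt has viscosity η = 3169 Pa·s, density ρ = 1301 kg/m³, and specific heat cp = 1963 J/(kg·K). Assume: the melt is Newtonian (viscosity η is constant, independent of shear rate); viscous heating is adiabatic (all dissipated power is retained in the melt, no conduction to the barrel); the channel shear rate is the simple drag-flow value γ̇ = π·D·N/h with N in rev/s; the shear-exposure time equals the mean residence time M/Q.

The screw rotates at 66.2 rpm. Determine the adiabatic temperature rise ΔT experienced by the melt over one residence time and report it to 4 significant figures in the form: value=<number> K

Q_s = Q / 3600 = 201.6 / 3600 = 0.056 kg/s
t_res = M / Q_s = 3.81 / 0.056 = 68.0357 s
Geometry in metres: D = 100.7 mm → 0.1007 m, h = 8.03 mm → 0.00803 m; screw speed N = 66.2 rpm = 1.10333 rev/s
Shear rate: γ̇ = πDN/h = π·0.1007·1.10333/0.00803 = 43.4681 s⁻¹
ΔT = η·γ̇²·t_res/(ρ·cp) = [3169 × 43.4681² × 68.0357] / [1301 × 1963] = 159.515 K

value=159.5 K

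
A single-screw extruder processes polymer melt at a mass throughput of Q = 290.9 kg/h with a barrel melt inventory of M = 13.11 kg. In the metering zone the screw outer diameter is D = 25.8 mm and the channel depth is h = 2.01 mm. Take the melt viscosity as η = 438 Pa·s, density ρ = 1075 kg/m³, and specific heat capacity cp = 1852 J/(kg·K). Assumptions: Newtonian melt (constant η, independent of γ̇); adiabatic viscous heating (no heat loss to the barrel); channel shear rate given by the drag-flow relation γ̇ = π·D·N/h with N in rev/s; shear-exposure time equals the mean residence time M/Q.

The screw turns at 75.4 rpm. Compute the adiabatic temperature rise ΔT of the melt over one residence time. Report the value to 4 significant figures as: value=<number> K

value=91.66 K

Throughput in SI: Q_s = 290.9 kg/h ÷ 3600 s/h = 0.0808056 kg/s
t_res = M / Q_s = 13.11 / 0.0808056 = 162.241 s
Convert to SI: D = 0.0258 m, h = 0.00201 m, N = 75.4/60 = 1.25667 rev/s
γ̇ = π D N / h = (π)(0.0258)(1.25667) / 0.00201 = 50.675 s⁻¹
ΔT = η·γ̇²·t_res/(ρ·cp) = [438 × 50.675² × 162.241] / [1075 × 1852] = 91.6586 K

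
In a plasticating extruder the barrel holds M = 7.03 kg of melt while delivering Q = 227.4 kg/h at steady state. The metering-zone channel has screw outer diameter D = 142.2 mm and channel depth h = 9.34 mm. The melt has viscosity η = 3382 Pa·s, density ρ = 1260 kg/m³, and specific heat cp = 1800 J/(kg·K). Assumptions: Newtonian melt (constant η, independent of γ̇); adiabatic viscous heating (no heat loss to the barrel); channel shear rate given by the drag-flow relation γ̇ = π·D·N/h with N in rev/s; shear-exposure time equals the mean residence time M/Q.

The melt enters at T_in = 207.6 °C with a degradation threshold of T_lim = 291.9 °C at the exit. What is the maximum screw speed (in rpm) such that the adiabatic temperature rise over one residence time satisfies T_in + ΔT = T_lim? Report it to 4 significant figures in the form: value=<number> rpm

Throughput in SI: Q_s = 227.4 kg/h ÷ 3600 s/h = 0.0631667 kg/s
Mean residence time: t_res = M/Q_s = 7.03 kg / 0.0631667 kg/s = 111.293 s
D = 142.2 mm = 0.1422 m;  h = 9.34 mm = 0.00934 m
ΔT_a = T_lim − T_in = 291.9 °C − 207.6 °C = 84.3 K
γ̇_max² = ΔT_a·ρ·cp / (η·t_res) = [84.3 × 1260 × 1800] / [3382 × 111.293] = 507.96 s⁻²
Take the square root: γ̇_max = √(507.96) = 22.538 s⁻¹
N_max = γ̇_max·h / (π·D) = 22.538 · 0.00934 / (π · 0.1422) = 0.471208 rev/s = 28.2725 rpm

value=28.27 rpm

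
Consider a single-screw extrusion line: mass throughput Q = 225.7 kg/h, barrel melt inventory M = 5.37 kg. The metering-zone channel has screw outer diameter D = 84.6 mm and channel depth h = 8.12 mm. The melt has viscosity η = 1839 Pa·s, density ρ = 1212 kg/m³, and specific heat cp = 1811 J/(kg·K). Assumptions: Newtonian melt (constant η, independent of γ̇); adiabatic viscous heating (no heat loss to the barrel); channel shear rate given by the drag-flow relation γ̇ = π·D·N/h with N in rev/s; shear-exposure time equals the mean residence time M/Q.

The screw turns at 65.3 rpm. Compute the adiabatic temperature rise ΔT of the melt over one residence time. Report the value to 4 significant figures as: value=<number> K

Q_s = Q / 3600 = 225.7 / 3600 = 0.0626944 kg/s
t_res = M / Q_s = 5.37 ÷ 0.0626944 = 85.6535 s
Convert to SI: D = 0.0846 m, h = 0.00812 m, N = 65.3/60 = 1.08833 rev/s
γ̇ = π D N / h = (π)(0.0846)(1.08833) / 0.00812 = 35.6226 s⁻¹
ΔT = η·γ̇²·t_res / (ρ·cp) = 1839 · (35.6226)² · 85.6535 / (1212 · 1811) = 91.0664 K

value=91.07 K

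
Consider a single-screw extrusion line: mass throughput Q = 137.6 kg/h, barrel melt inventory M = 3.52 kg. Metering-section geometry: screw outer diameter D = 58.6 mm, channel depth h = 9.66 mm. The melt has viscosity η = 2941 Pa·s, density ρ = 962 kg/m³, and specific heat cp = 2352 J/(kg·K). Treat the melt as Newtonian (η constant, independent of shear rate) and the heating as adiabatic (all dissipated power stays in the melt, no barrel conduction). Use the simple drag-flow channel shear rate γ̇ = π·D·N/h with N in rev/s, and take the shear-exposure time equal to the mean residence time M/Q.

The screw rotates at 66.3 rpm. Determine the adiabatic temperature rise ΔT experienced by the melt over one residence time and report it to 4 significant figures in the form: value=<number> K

Throughput in SI: Q_s = 137.6 kg/h ÷ 3600 s/h = 0.0382222 kg/s
t_res = M / Q_s = 3.52 ÷ 0.0382222 = 92.093 s
Convert to SI: D = 0.0586 m, h = 0.00966 m, N = 66.3/60 = 1.105 rev/s
γ̇ = π D N / h = (π)(0.0586)(1.105) / 0.00966 = 21.0588 s⁻¹
Adiabatic rise: ΔT = η γ̇² t_res / (ρ cp) = 2941·(21.0588)²·92.093 / (962·2352) = 53.0853 K

value=53.09 K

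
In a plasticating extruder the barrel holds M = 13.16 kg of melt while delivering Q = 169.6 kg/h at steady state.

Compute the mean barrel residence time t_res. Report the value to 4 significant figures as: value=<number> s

value=279.3 s

Throughput in SI: Q_s = 169.6 kg/h ÷ 3600 s/h = 0.0471111 kg/s
t_res = M / Q_s = 13.16 / 0.0471111 = 279.34 s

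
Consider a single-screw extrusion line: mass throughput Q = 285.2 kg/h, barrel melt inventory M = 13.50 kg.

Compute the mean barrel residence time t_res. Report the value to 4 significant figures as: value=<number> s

Throughput in SI: Q_s = 285.2 kg/h ÷ 3600 s/h = 0.0792222 kg/s
t_res = M / Q_s = 13.50 ÷ 0.0792222 = 170.407 s

value=170.4 s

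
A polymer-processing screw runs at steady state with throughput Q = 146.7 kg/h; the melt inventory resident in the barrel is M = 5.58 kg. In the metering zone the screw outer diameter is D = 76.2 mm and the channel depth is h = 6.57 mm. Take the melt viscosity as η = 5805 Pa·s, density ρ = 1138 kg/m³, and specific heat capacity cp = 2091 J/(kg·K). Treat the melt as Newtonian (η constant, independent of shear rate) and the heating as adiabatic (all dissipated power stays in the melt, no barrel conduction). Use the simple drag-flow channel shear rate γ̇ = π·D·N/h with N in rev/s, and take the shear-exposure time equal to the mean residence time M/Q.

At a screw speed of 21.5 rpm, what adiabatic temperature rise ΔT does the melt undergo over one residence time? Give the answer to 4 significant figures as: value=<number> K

Throughput in SI: Q_s = 146.7 kg/h ÷ 3600 s/h = 0.04075 kg/s
Mean residence time: t_res = M/Q_s = 5.58 kg / 0.04075 kg/s = 136.933 s
D = 76.2 mm = 0.0762 m;  h = 6.57 mm = 0.00657 m;  N = 21.5 rpm / 60 = 0.358333 rev/s
γ̇ = π·D·N / h = π · 0.0762 · 0.358333 / 0.00657 = 13.0565 s⁻¹
ΔT = η·γ̇²·t_res / (ρ·cp) = 5805 · (13.0565)² · 136.933 / (1138 · 2091) = 56.9463 K

value=56.95 K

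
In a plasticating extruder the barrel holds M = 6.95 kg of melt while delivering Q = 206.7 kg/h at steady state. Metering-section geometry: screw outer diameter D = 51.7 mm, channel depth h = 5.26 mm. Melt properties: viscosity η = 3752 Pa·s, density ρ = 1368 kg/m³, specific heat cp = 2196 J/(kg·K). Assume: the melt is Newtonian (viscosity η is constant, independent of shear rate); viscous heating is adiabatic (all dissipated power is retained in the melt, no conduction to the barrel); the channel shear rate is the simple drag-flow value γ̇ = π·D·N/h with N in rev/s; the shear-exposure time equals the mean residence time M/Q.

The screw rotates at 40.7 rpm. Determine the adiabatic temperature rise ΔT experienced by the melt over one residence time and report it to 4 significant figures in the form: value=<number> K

value=66.33 K

Throughput in SI: Q_s = 206.7 kg/h ÷ 3600 s/h = 0.0574167 kg/s
t_res = M / Q_s = 6.95 ÷ 0.0574167 = 121.045 s
Convert to SI: D = 0.0517 m, h = 0.00526 m, N = 40.7/60 = 0.678333 rev/s
γ̇ = π·D·N / h = π · 0.0517 · 0.678333 / 0.00526 = 20.9458 s⁻¹
Adiabatic rise: ΔT = η γ̇² t_res / (ρ cp) = 3752·(20.9458)²·121.045 / (1368·2196) = 66.3265 K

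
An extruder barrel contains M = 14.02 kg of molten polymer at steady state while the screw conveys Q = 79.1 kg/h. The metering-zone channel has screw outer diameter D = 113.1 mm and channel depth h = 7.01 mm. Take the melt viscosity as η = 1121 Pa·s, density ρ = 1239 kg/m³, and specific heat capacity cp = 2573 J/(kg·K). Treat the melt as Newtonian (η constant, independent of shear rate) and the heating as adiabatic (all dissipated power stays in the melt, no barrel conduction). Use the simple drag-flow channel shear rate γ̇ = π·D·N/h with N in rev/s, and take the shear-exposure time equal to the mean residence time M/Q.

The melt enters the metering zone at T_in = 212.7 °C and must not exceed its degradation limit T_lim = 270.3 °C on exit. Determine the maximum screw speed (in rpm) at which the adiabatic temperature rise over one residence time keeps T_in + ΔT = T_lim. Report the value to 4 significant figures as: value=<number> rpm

value=18.97 rpm

Throughput in SI: Q_s = 79.1 kg/h ÷ 3600 s/h = 0.0219722 kg/s
Mean residence time: t_res = M/Q_s = 14.02 kg / 0.0219722 kg/s = 638.078 s
D = 113.1 mm = 0.1131 m;  h = 7.01 mm = 0.00701 m
ΔT_a = T_lim − T_in = 270.3 − 212.7 = 57.6 K
γ̇_max² = ΔT_a·ρ·cp/(η·t_res) = 57.6·1239·2573/(1121·638.078) = 256.717 s⁻²
Take the square root: γ̇_max = √(256.717) = 16.0224 s⁻¹
N_max = γ̇_max·h / (π·D) = 16.0224 · 0.00701 / (π · 0.1131) = 0.316106 rev/s = 18.9663 rpm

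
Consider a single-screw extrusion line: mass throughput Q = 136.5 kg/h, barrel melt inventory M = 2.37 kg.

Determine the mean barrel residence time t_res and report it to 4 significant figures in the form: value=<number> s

Throughput in SI: Q_s = 136.5 kg/h ÷ 3600 s/h = 0.0379167 kg/s
t_res = M / Q_s = 2.37 / 0.0379167 = 62.5055 s

value=62.51 s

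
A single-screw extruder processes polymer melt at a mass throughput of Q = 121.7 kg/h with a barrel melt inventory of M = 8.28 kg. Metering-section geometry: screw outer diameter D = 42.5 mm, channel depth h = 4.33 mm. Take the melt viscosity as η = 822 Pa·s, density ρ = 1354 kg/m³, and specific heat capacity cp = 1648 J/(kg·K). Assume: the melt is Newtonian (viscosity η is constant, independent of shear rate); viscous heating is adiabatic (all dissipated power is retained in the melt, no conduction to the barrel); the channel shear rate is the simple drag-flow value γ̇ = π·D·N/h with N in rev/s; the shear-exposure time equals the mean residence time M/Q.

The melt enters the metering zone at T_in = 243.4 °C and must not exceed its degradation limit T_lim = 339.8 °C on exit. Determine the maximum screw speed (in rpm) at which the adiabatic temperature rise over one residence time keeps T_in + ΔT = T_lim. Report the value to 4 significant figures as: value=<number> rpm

Q_s = Q / 3600 = 121.7 / 3600 = 0.0338056 kg/s
t_res = M / Q_s = 8.28 / 0.0338056 = 244.93 s
Convert to metres: D = 0.0425 m, h = 0.00433 m
Allowable rise: ΔT_a = T_lim − T_in = 339.8 − 243.4 = 96.4 K
γ̇_max² = ΔT_a·ρ·cp / (η·t_res) = [96.4 × 1354 × 1648] / [822 × 244.93] = 1068.41 s⁻²
γ̇_max = sqrt(1068.41) = 32.6866 s⁻¹
N_max = γ̇_max·h / (π·D) = 32.6866 · 0.00433 / (π · 0.0425) = 1.06003 rev/s = 63.6019 rpm

value=63.60 rpm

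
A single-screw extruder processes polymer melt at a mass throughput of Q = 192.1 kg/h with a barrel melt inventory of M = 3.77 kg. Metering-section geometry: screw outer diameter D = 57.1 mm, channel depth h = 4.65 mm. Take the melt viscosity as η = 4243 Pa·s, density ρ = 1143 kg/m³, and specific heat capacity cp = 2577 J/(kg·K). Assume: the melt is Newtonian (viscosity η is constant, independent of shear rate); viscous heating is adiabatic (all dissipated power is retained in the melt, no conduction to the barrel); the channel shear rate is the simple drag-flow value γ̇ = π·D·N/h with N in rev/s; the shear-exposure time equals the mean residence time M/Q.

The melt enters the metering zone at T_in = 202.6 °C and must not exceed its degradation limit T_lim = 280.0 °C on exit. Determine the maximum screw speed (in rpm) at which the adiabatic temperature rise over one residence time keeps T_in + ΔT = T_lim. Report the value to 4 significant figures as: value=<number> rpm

Throughput in SI: Q_s = 192.1 kg/h ÷ 3600 s/h = 0.0533611 kg/s
t_res = M / Q_s = 3.77 / 0.0533611 = 70.6507 s
Geometry in SI: D = 57.1 mm → 0.0571 m, h = 4.65 mm → 0.00465 m
Allowable rise: ΔT_a = T_lim − T_in = 280.0 − 202.6 = 77.4 K
γ̇_max² = ΔT_a·ρ·cp/(η·t_res) = 77.4·1143·2577/(4243·70.6507) = 760.523 s⁻²
Take the square root: γ̇_max = √(760.523) = 27.5776 s⁻¹
Solve γ̇ = πDN/h for N: N_max = γ̇_max·h/(π·D) = 27.5776 × 0.00465 / (π × 0.0571) = 0.714863 rev/s = 42.8918 rpm

value=42.89 rpm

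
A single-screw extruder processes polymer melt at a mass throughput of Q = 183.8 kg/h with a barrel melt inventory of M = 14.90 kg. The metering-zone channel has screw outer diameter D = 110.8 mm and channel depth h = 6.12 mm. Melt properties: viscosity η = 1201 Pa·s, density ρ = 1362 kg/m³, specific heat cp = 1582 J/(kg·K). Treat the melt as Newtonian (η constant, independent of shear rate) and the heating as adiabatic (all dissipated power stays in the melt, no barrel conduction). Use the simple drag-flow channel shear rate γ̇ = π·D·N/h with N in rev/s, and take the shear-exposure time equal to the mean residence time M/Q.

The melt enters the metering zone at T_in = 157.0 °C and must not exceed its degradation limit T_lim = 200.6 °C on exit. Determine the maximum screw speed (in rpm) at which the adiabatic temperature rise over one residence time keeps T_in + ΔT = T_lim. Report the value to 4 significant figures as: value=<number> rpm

value=17.27 rpm

Q_s = Q / 3600 = 183.8 / 3600 = 0.0510556 kg/s
t_res = M / Q_s = 14.90 ÷ 0.0510556 = 291.839 s
Geometry in SI: D = 110.8 mm → 0.1108 m, h = 6.12 mm → 0.00612 m
Allowable rise: ΔT_a = T_lim − T_in = 200.6 − 157.0 = 43.6 K
γ̇_max² = ΔT_a·ρ·cp/(η·t_res) = 43.6·1362·1582/(1201·291.839) = 268.03 s⁻²
γ̇_max = sqrt(268.03) = 16.3716 s⁻¹
Solve γ̇ = πDN/h for N: N_max = γ̇_max·h/(π·D) = 16.3716 × 0.00612 / (π × 0.1108) = 0.287842 rev/s = 17.2705 rpm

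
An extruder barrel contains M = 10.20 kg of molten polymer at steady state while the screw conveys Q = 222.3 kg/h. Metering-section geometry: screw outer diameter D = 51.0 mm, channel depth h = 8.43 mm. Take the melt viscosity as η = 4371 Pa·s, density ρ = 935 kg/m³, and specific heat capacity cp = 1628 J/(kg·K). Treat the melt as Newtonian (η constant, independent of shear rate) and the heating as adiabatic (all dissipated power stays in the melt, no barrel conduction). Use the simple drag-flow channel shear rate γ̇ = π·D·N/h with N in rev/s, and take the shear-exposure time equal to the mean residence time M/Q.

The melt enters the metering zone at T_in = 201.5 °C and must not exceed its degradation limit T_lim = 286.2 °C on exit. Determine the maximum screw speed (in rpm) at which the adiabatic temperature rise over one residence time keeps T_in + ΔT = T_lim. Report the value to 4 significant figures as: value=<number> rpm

value=42.19 rpm

Throughput in SI: Q_s = 222.3 kg/h ÷ 3600 s/h = 0.06175 kg/s
t_res = M / Q_s = 10.20 / 0.06175 = 165.182 s
Geometry in SI: D = 51.0 mm → 0.051 m, h = 8.43 mm → 0.00843 m
Allowable rise: ΔT_a = T_lim − T_in = 286.2 − 201.5 = 84.7 K
Invert ΔT = ηγ̇²t_res/(ρcp) for γ̇: γ̇_max² = ΔT_a ρ cp / (η t_res) = 84.7·935·1628 / (4371·165.182) = 178.569 s⁻²
γ̇_max = √178.569 = 13.363 s⁻¹
Solve γ̇ = πDN/h for N: N_max = γ̇_max·h/(π·D) = 13.363 × 0.00843 / (π × 0.051) = 0.703089 rev/s = 42.1853 rpm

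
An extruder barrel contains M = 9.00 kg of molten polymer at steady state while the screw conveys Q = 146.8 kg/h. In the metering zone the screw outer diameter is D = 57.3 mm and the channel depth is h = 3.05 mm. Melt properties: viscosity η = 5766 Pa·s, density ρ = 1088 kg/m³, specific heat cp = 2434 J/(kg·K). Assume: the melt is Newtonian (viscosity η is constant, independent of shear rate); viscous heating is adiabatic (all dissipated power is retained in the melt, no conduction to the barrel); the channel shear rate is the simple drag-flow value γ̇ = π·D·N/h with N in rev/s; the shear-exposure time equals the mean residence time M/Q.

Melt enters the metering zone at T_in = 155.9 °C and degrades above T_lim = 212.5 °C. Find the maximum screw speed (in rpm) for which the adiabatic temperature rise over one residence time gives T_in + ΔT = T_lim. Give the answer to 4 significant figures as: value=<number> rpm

value=11.03 rpm

Convert throughput: Q = 146.8 kg/h = 146.8/3600 = 0.0407778 kg/s
t_res = M / Q_s = 9.00 ÷ 0.0407778 = 220.708 s
D = 57.3 mm = 0.0573 m;  h = 3.05 mm = 0.00305 m
ΔT_a = T_lim − T_in = 212.5 − 155.9 = 56.6 K
γ̇_max² = ΔT_a·ρ·cp/(η·t_res) = 56.6·1088·2434/(5766·220.708) = 117.78 s⁻²
Take the square root: γ̇_max = √(117.78) = 10.8527 s⁻¹
N_max = γ̇_max·h / (π·D) = 10.8527 · 0.00305 / (π · 0.0573) = 0.183879 rev/s = 11.0327 rpm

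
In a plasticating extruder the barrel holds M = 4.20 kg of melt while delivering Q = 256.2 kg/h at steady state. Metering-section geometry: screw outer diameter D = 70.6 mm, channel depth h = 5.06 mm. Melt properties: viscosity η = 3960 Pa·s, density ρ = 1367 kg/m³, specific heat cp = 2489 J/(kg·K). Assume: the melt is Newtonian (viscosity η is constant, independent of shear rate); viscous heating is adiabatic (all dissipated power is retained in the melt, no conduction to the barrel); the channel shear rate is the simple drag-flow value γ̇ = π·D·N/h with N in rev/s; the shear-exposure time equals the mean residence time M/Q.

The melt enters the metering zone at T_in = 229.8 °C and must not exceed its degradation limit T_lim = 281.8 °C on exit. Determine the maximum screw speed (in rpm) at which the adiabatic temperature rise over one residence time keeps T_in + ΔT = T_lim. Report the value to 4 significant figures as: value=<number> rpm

value=37.66 rpm

Q_s = Q / 3600 = 256.2 / 3600 = 0.0711667 kg/s
Mean residence time: t_res = M/Q_s = 4.20 kg / 0.0711667 kg/s = 59.0164 s
Geometry in SI: D = 70.6 mm → 0.0706 m, h = 5.06 mm → 0.00506 m
ΔT_a = T_lim − T_in = 281.8 °C − 229.8 °C = 52 K
Invert ΔT = ηγ̇²t_res/(ρcp) for γ̇: γ̇_max² = ΔT_a ρ cp / (η t_res) = 52·1367·2489 / (3960·59.0164) = 757.058 s⁻²
γ̇_max = sqrt(757.058) = 27.5147 s⁻¹
N_max = γ̇_max·h / (π·D) = 27.5147 · 0.00506 / (π · 0.0706) = 0.627712 rev/s = 37.6627 rpm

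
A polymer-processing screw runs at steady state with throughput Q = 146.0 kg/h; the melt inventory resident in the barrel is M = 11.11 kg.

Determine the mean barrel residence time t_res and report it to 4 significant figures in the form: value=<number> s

value=273.9 s

Q_s = Q / 3600 = 146.0 / 3600 = 0.0405556 kg/s
t_res = M / Q_s = 11.11 ÷ 0.0405556 = 273.945 s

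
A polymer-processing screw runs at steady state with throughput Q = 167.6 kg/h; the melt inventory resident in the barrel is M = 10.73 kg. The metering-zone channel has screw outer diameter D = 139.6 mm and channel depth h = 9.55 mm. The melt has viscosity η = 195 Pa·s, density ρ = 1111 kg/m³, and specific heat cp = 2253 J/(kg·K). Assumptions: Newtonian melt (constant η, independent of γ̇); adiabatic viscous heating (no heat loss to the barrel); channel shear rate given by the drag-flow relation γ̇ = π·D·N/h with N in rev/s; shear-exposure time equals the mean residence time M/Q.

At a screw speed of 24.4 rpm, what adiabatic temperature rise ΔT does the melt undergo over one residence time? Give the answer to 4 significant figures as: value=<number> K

value=6.262 K

Throughput in SI: Q_s = 167.6 kg/h ÷ 3600 s/h = 0.0465556 kg/s
t_res = M / Q_s = 10.73 ÷ 0.0465556 = 230.477 s
D = 139.6 mm = 0.1396 m;  h = 9.55 mm = 0.00955 m;  N = 24.4 rpm / 60 = 0.406667 rev/s
γ̇ = π·D·N / h = π · 0.1396 · 0.406667 / 0.00955 = 18.6754 s⁻¹
Adiabatic rise: ΔT = η γ̇² t_res / (ρ cp) = 195·(18.6754)²·230.477 / (1111·2253) = 6.26222 K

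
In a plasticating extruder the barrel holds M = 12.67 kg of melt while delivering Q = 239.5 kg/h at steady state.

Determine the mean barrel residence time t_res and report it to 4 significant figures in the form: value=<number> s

value=190.4 s

Q_s = Q / 3600 = 239.5 / 3600 = 0.0665278 kg/s
t_res = M / Q_s = 12.67 ÷ 0.0665278 = 190.447 s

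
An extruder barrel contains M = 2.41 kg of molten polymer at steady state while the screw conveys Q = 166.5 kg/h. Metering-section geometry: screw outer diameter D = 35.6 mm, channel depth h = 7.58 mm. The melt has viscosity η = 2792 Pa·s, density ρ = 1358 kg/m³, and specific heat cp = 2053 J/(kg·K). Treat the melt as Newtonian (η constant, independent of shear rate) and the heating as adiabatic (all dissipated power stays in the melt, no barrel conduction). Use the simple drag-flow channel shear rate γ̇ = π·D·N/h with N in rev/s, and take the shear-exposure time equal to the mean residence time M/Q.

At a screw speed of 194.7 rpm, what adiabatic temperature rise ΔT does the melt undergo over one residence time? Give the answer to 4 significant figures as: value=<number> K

Throughput in SI: Q_s = 166.5 kg/h ÷ 3600 s/h = 0.04625 kg/s
Mean residence time: t_res = M/Q_s = 2.41 kg / 0.04625 kg/s = 52.1081 s
Geometry in metres: D = 35.6 mm → 0.0356 m, h = 7.58 mm → 0.00758 m; screw speed N = 194.7 rpm = 3.245 rev/s
Shear rate: γ̇ = πDN/h = π·0.0356·3.245/0.00758 = 47.879 s⁻¹
ΔT = η·γ̇²·t_res/(ρ·cp) = [2792 × 47.879² × 52.1081] / [1358 × 2053] = 119.625 K

value=119.6 K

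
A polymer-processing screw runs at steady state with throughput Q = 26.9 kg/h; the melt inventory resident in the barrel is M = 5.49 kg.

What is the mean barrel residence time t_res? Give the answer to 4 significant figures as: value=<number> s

value=734.7 s

Convert throughput: Q = 26.9 kg/h = 26.9/3600 = 0.00747222 kg/s
Mean residence time: t_res = M/Q_s = 5.49 kg / 0.00747222 kg/s = 734.721 s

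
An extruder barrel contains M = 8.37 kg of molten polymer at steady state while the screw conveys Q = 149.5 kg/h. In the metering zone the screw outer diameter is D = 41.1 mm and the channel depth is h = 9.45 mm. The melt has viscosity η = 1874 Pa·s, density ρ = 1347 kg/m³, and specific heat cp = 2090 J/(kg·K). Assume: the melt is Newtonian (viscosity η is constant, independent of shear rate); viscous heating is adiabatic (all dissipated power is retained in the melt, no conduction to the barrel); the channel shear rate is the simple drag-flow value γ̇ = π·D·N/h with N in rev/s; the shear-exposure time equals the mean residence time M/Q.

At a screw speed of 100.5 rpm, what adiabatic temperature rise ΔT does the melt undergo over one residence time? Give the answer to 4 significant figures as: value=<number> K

Q_s = Q / 3600 = 149.5 / 3600 = 0.0415278 kg/s
Mean residence time: t_res = M/Q_s = 8.37 kg / 0.0415278 kg/s = 201.552 s
Geometry in metres: D = 41.1 mm → 0.0411 m, h = 9.45 mm → 0.00945 m; screw speed N = 100.5 rpm = 1.675 rev/s
γ̇ = π D N / h = (π)(0.0411)(1.675) / 0.00945 = 22.8863 s⁻¹
ΔT = η·γ̇²·t_res / (ρ·cp) = 1874 · (22.8863)² · 201.552 / (1347 · 2090) = 70.2735 K

value=70.27 K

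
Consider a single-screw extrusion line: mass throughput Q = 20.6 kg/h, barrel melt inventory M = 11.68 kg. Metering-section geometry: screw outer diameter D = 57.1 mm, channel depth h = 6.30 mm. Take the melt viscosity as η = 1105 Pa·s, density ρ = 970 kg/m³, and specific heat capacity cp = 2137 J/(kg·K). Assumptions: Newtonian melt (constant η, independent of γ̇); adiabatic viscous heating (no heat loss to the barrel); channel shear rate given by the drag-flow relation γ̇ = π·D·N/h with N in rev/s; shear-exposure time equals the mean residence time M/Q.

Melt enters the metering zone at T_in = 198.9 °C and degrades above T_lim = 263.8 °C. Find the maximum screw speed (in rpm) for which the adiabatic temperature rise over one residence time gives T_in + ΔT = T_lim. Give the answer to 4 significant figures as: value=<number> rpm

Convert throughput: Q = 20.6 kg/h = 20.6/3600 = 0.00572222 kg/s
Mean residence time: t_res = M/Q_s = 11.68 kg / 0.00572222 kg/s = 2041.17 s
D = 57.1 mm = 0.0571 m;  h = 6.30 mm = 0.0063 m
ΔT_a = T_lim − T_in = 263.8 °C − 198.9 °C = 64.9 K
γ̇_max² = ΔT_a·ρ·cp/(η·t_res) = 64.9·970·2137/(1105·2041.17) = 59.6459 s⁻²
γ̇_max = sqrt(59.6459) = 7.72308 s⁻¹
N_max = γ̇_max h / (πD) = 7.72308·0.0063/(π·0.0571) = 0.271234 rev/s → ×60 = 16.2741 rpm

value=16.27 rpm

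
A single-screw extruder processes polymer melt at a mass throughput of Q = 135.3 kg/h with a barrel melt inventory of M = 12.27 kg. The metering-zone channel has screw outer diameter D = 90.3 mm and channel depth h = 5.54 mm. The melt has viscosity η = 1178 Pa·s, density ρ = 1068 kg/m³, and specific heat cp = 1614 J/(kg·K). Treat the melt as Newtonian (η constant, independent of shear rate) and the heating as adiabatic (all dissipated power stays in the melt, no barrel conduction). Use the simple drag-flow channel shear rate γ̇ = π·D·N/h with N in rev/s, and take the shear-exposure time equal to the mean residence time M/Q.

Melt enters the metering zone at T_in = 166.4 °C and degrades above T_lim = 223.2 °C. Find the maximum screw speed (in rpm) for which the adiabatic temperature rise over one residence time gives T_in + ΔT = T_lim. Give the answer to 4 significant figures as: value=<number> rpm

value=18.70 rpm

Q_s = Q / 3600 = 135.3 / 3600 = 0.0375833 kg/s
t_res = M / Q_s = 12.27 ÷ 0.0375833 = 326.475 s
D = 90.3 mm = 0.0903 m;  h = 5.54 mm = 0.00554 m
Allowable rise: ΔT_a = T_lim − T_in = 223.2 − 166.4 = 56.8 K
Invert ΔT = ηγ̇²t_res/(ρcp) for γ̇: γ̇_max² = ΔT_a ρ cp / (η t_res) = 56.8·1068·1614 / (1178·326.475) = 254.583 s⁻²
Take the square root: γ̇_max = √(254.583) = 15.9556 s⁻¹
Solve γ̇ = πDN/h for N: N_max = γ̇_max·h/(π·D) = 15.9556 × 0.00554 / (π × 0.0903) = 0.311592 rev/s = 18.6955 rpm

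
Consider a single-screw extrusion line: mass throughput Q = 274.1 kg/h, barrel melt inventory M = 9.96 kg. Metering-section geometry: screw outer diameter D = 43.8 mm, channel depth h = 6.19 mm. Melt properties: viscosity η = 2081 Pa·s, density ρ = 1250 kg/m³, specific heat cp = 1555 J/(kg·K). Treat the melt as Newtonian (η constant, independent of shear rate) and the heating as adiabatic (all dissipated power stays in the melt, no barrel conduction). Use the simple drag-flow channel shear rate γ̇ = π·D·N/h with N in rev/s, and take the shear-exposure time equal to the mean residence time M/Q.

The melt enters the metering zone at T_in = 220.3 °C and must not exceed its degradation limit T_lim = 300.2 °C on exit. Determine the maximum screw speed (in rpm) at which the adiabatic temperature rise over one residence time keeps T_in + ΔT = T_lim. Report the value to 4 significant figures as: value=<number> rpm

value=64.47 rpm

Convert throughput: Q = 274.1 kg/h = 274.1/3600 = 0.0761389 kg/s
t_res = M / Q_s = 9.96 / 0.0761389 = 130.814 s
Geometry in SI: D = 43.8 mm → 0.0438 m, h = 6.19 mm → 0.00619 m
Allowable rise: ΔT_a = T_lim − T_in = 300.2 − 220.3 = 79.9 K
Invert ΔT = ηγ̇²t_res/(ρcp) for γ̇: γ̇_max² = ΔT_a ρ cp / (η t_res) = 79.9·1250·1555 / (2081·130.814) = 570.509 s⁻²
Take the square root: γ̇_max = √(570.509) = 23.8853 s⁻¹
N_max = γ̇_max·h / (π·D) = 23.8853 · 0.00619 / (π · 0.0438) = 1.07448 rev/s = 64.4687 rpm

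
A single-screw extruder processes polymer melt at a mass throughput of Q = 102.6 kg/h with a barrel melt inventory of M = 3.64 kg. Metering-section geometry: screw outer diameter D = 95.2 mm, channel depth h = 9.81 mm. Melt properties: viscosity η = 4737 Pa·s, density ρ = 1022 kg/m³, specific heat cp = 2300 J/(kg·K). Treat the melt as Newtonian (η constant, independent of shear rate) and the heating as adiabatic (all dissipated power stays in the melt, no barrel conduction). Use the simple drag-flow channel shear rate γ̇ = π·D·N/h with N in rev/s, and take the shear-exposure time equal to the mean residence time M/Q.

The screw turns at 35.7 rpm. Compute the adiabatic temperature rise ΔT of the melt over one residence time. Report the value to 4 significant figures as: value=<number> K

value=84.69 K

Q_s = Q / 3600 = 102.6 / 3600 = 0.0285 kg/s
t_res = M / Q_s = 3.64 ÷ 0.0285 = 127.719 s
Geometry in metres: D = 95.2 mm → 0.0952 m, h = 9.81 mm → 0.00981 m; screw speed N = 35.7 rpm = 0.595 rev/s
γ̇ = π D N / h = (π)(0.0952)(0.595) / 0.00981 = 18.1399 s⁻¹
Adiabatic rise: ΔT = η γ̇² t_res / (ρ cp) = 4737·(18.1399)²·127.719 / (1022·2300) = 84.6936 K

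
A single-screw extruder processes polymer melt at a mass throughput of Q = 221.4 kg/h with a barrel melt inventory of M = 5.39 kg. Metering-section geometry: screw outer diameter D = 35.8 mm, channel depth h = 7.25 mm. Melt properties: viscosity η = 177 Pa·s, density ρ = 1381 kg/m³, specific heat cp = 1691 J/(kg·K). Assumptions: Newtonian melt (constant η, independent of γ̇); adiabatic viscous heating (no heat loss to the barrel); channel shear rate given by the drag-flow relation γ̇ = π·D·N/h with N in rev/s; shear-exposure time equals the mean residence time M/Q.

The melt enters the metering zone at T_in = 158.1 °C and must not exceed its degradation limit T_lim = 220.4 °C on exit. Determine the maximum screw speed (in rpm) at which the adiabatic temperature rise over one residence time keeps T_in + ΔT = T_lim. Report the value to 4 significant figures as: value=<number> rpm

value=374.6 rpm

Q_s = Q / 3600 = 221.4 / 3600 = 0.0615 kg/s
Mean residence time: t_res = M/Q_s = 5.39 kg / 0.0615 kg/s = 87.6423 s
D = 35.8 mm = 0.0358 m;  h = 7.25 mm = 0.00725 m
ΔT_a = T_lim − T_in = 220.4 − 158.1 = 62.3 K
γ̇_max² = ΔT_a·ρ·cp/(η·t_res) = 62.3·1381·1691/(177·87.6423) = 9378.61 s⁻²
γ̇_max = √9378.61 = 96.8432 s⁻¹
Solve γ̇ = πDN/h for N: N_max = γ̇_max·h/(π·D) = 96.8432 × 0.00725 / (π × 0.0358) = 6.24273 rev/s = 374.564 rpm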